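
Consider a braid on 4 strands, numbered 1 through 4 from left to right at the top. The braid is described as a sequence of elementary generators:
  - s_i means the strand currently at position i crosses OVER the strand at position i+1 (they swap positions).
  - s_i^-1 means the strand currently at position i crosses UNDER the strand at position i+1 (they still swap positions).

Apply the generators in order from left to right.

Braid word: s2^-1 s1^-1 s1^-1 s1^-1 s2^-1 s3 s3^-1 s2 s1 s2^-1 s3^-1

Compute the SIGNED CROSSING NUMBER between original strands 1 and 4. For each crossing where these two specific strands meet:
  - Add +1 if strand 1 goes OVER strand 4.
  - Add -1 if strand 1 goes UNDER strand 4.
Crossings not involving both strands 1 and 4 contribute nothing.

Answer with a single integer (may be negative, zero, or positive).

Answer: 2

Derivation:
Gen 1: crossing 2x3. Both 1&4? no. Sum: 0
Gen 2: crossing 1x3. Both 1&4? no. Sum: 0
Gen 3: crossing 3x1. Both 1&4? no. Sum: 0
Gen 4: crossing 1x3. Both 1&4? no. Sum: 0
Gen 5: crossing 1x2. Both 1&4? no. Sum: 0
Gen 6: 1 over 4. Both 1&4? yes. Contrib: +1. Sum: 1
Gen 7: 4 under 1. Both 1&4? yes. Contrib: +1. Sum: 2
Gen 8: crossing 2x1. Both 1&4? no. Sum: 2
Gen 9: crossing 3x1. Both 1&4? no. Sum: 2
Gen 10: crossing 3x2. Both 1&4? no. Sum: 2
Gen 11: crossing 3x4. Both 1&4? no. Sum: 2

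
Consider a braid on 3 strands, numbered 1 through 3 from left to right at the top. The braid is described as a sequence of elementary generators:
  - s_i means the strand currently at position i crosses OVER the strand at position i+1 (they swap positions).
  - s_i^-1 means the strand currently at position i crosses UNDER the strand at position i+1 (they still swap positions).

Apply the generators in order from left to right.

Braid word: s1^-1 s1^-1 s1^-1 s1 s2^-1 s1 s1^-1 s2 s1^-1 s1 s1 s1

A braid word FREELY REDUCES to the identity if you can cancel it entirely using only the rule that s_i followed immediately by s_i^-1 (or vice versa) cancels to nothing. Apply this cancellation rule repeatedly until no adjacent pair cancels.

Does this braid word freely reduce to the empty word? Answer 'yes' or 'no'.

Answer: yes

Derivation:
Gen 1 (s1^-1): push. Stack: [s1^-1]
Gen 2 (s1^-1): push. Stack: [s1^-1 s1^-1]
Gen 3 (s1^-1): push. Stack: [s1^-1 s1^-1 s1^-1]
Gen 4 (s1): cancels prior s1^-1. Stack: [s1^-1 s1^-1]
Gen 5 (s2^-1): push. Stack: [s1^-1 s1^-1 s2^-1]
Gen 6 (s1): push. Stack: [s1^-1 s1^-1 s2^-1 s1]
Gen 7 (s1^-1): cancels prior s1. Stack: [s1^-1 s1^-1 s2^-1]
Gen 8 (s2): cancels prior s2^-1. Stack: [s1^-1 s1^-1]
Gen 9 (s1^-1): push. Stack: [s1^-1 s1^-1 s1^-1]
Gen 10 (s1): cancels prior s1^-1. Stack: [s1^-1 s1^-1]
Gen 11 (s1): cancels prior s1^-1. Stack: [s1^-1]
Gen 12 (s1): cancels prior s1^-1. Stack: []
Reduced word: (empty)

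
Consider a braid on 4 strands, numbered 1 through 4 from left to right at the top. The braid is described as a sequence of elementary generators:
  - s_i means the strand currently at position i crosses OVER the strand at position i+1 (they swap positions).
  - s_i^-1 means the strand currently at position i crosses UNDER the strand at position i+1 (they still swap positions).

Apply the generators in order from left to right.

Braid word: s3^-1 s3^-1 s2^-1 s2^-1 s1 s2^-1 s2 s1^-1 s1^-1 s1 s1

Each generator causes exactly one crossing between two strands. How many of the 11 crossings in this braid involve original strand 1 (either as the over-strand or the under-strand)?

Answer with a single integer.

Answer: 7

Derivation:
Gen 1: crossing 3x4. Involves strand 1? no. Count so far: 0
Gen 2: crossing 4x3. Involves strand 1? no. Count so far: 0
Gen 3: crossing 2x3. Involves strand 1? no. Count so far: 0
Gen 4: crossing 3x2. Involves strand 1? no. Count so far: 0
Gen 5: crossing 1x2. Involves strand 1? yes. Count so far: 1
Gen 6: crossing 1x3. Involves strand 1? yes. Count so far: 2
Gen 7: crossing 3x1. Involves strand 1? yes. Count so far: 3
Gen 8: crossing 2x1. Involves strand 1? yes. Count so far: 4
Gen 9: crossing 1x2. Involves strand 1? yes. Count so far: 5
Gen 10: crossing 2x1. Involves strand 1? yes. Count so far: 6
Gen 11: crossing 1x2. Involves strand 1? yes. Count so far: 7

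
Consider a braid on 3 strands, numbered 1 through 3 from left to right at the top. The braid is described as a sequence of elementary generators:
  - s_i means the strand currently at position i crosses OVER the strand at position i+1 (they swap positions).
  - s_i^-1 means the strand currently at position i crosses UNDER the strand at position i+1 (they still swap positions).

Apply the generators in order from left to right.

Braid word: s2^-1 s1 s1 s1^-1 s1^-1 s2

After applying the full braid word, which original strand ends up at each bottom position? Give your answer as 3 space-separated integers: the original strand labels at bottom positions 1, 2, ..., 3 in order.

Answer: 1 2 3

Derivation:
Gen 1 (s2^-1): strand 2 crosses under strand 3. Perm now: [1 3 2]
Gen 2 (s1): strand 1 crosses over strand 3. Perm now: [3 1 2]
Gen 3 (s1): strand 3 crosses over strand 1. Perm now: [1 3 2]
Gen 4 (s1^-1): strand 1 crosses under strand 3. Perm now: [3 1 2]
Gen 5 (s1^-1): strand 3 crosses under strand 1. Perm now: [1 3 2]
Gen 6 (s2): strand 3 crosses over strand 2. Perm now: [1 2 3]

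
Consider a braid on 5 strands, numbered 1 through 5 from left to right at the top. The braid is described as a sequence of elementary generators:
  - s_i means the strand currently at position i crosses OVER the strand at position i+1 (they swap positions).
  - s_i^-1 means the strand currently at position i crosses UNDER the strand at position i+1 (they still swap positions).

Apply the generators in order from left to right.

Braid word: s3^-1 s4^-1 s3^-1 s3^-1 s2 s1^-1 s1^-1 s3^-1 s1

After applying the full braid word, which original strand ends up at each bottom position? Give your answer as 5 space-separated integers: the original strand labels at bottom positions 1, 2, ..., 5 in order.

Gen 1 (s3^-1): strand 3 crosses under strand 4. Perm now: [1 2 4 3 5]
Gen 2 (s4^-1): strand 3 crosses under strand 5. Perm now: [1 2 4 5 3]
Gen 3 (s3^-1): strand 4 crosses under strand 5. Perm now: [1 2 5 4 3]
Gen 4 (s3^-1): strand 5 crosses under strand 4. Perm now: [1 2 4 5 3]
Gen 5 (s2): strand 2 crosses over strand 4. Perm now: [1 4 2 5 3]
Gen 6 (s1^-1): strand 1 crosses under strand 4. Perm now: [4 1 2 5 3]
Gen 7 (s1^-1): strand 4 crosses under strand 1. Perm now: [1 4 2 5 3]
Gen 8 (s3^-1): strand 2 crosses under strand 5. Perm now: [1 4 5 2 3]
Gen 9 (s1): strand 1 crosses over strand 4. Perm now: [4 1 5 2 3]

Answer: 4 1 5 2 3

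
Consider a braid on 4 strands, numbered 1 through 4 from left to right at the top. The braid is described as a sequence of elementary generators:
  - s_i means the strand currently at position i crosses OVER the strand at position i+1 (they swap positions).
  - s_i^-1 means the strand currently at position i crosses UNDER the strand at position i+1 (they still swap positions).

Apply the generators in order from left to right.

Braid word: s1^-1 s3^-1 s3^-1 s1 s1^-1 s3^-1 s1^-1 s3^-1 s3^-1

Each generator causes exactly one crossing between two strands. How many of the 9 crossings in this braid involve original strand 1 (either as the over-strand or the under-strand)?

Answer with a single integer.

Answer: 4

Derivation:
Gen 1: crossing 1x2. Involves strand 1? yes. Count so far: 1
Gen 2: crossing 3x4. Involves strand 1? no. Count so far: 1
Gen 3: crossing 4x3. Involves strand 1? no. Count so far: 1
Gen 4: crossing 2x1. Involves strand 1? yes. Count so far: 2
Gen 5: crossing 1x2. Involves strand 1? yes. Count so far: 3
Gen 6: crossing 3x4. Involves strand 1? no. Count so far: 3
Gen 7: crossing 2x1. Involves strand 1? yes. Count so far: 4
Gen 8: crossing 4x3. Involves strand 1? no. Count so far: 4
Gen 9: crossing 3x4. Involves strand 1? no. Count so far: 4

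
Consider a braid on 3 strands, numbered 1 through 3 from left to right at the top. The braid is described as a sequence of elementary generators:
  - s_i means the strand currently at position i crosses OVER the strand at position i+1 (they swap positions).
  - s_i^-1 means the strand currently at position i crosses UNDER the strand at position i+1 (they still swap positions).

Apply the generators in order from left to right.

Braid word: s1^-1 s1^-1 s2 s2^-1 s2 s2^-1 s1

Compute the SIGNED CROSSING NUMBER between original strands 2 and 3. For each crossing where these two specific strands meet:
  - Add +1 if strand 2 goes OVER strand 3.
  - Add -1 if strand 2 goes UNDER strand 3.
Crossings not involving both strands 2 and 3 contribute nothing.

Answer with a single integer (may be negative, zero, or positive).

Answer: 4

Derivation:
Gen 1: crossing 1x2. Both 2&3? no. Sum: 0
Gen 2: crossing 2x1. Both 2&3? no. Sum: 0
Gen 3: 2 over 3. Both 2&3? yes. Contrib: +1. Sum: 1
Gen 4: 3 under 2. Both 2&3? yes. Contrib: +1. Sum: 2
Gen 5: 2 over 3. Both 2&3? yes. Contrib: +1. Sum: 3
Gen 6: 3 under 2. Both 2&3? yes. Contrib: +1. Sum: 4
Gen 7: crossing 1x2. Both 2&3? no. Sum: 4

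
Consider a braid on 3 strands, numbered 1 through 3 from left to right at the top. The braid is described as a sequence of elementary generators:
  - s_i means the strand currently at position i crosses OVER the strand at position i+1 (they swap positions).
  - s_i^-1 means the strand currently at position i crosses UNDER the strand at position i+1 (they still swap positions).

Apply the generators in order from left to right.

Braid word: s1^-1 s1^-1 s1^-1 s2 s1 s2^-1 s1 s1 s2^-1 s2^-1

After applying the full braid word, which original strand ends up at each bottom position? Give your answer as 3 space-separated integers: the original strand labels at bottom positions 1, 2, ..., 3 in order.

Gen 1 (s1^-1): strand 1 crosses under strand 2. Perm now: [2 1 3]
Gen 2 (s1^-1): strand 2 crosses under strand 1. Perm now: [1 2 3]
Gen 3 (s1^-1): strand 1 crosses under strand 2. Perm now: [2 1 3]
Gen 4 (s2): strand 1 crosses over strand 3. Perm now: [2 3 1]
Gen 5 (s1): strand 2 crosses over strand 3. Perm now: [3 2 1]
Gen 6 (s2^-1): strand 2 crosses under strand 1. Perm now: [3 1 2]
Gen 7 (s1): strand 3 crosses over strand 1. Perm now: [1 3 2]
Gen 8 (s1): strand 1 crosses over strand 3. Perm now: [3 1 2]
Gen 9 (s2^-1): strand 1 crosses under strand 2. Perm now: [3 2 1]
Gen 10 (s2^-1): strand 2 crosses under strand 1. Perm now: [3 1 2]

Answer: 3 1 2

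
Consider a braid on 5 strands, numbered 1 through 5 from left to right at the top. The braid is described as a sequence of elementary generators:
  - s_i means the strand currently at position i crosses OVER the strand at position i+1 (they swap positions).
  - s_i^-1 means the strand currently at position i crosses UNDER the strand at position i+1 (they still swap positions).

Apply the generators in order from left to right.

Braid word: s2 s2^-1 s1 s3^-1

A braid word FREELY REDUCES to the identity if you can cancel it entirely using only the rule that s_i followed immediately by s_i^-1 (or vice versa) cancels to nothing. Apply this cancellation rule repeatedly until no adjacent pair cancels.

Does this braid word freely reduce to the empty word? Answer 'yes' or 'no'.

Answer: no

Derivation:
Gen 1 (s2): push. Stack: [s2]
Gen 2 (s2^-1): cancels prior s2. Stack: []
Gen 3 (s1): push. Stack: [s1]
Gen 4 (s3^-1): push. Stack: [s1 s3^-1]
Reduced word: s1 s3^-1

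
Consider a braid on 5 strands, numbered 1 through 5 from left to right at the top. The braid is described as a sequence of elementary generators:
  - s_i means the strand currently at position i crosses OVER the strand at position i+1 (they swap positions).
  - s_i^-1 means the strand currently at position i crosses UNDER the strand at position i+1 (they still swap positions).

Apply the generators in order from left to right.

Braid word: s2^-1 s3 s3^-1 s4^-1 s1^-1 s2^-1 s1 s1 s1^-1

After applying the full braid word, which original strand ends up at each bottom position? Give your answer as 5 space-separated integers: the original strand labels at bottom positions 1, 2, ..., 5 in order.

Gen 1 (s2^-1): strand 2 crosses under strand 3. Perm now: [1 3 2 4 5]
Gen 2 (s3): strand 2 crosses over strand 4. Perm now: [1 3 4 2 5]
Gen 3 (s3^-1): strand 4 crosses under strand 2. Perm now: [1 3 2 4 5]
Gen 4 (s4^-1): strand 4 crosses under strand 5. Perm now: [1 3 2 5 4]
Gen 5 (s1^-1): strand 1 crosses under strand 3. Perm now: [3 1 2 5 4]
Gen 6 (s2^-1): strand 1 crosses under strand 2. Perm now: [3 2 1 5 4]
Gen 7 (s1): strand 3 crosses over strand 2. Perm now: [2 3 1 5 4]
Gen 8 (s1): strand 2 crosses over strand 3. Perm now: [3 2 1 5 4]
Gen 9 (s1^-1): strand 3 crosses under strand 2. Perm now: [2 3 1 5 4]

Answer: 2 3 1 5 4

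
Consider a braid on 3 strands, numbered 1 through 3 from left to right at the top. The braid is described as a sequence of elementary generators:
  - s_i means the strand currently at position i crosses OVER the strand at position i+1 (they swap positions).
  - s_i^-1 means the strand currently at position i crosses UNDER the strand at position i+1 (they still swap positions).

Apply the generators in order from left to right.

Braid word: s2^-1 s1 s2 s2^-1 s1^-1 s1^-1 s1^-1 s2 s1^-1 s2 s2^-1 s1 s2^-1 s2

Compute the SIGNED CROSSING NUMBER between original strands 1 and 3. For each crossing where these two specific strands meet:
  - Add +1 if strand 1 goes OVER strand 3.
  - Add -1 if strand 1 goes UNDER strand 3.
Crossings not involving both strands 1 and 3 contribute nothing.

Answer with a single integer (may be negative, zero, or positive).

Answer: 4

Derivation:
Gen 1: crossing 2x3. Both 1&3? no. Sum: 0
Gen 2: 1 over 3. Both 1&3? yes. Contrib: +1. Sum: 1
Gen 3: crossing 1x2. Both 1&3? no. Sum: 1
Gen 4: crossing 2x1. Both 1&3? no. Sum: 1
Gen 5: 3 under 1. Both 1&3? yes. Contrib: +1. Sum: 2
Gen 6: 1 under 3. Both 1&3? yes. Contrib: -1. Sum: 1
Gen 7: 3 under 1. Both 1&3? yes. Contrib: +1. Sum: 2
Gen 8: crossing 3x2. Both 1&3? no. Sum: 2
Gen 9: crossing 1x2. Both 1&3? no. Sum: 2
Gen 10: 1 over 3. Both 1&3? yes. Contrib: +1. Sum: 3
Gen 11: 3 under 1. Both 1&3? yes. Contrib: +1. Sum: 4
Gen 12: crossing 2x1. Both 1&3? no. Sum: 4
Gen 13: crossing 2x3. Both 1&3? no. Sum: 4
Gen 14: crossing 3x2. Both 1&3? no. Sum: 4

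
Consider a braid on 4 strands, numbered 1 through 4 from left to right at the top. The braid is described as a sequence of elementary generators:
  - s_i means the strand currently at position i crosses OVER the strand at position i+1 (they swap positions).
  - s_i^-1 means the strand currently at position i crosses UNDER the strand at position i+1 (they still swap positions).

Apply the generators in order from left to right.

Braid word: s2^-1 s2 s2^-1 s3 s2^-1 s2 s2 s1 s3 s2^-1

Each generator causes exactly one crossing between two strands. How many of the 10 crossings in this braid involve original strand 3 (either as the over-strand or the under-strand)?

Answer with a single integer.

Gen 1: crossing 2x3. Involves strand 3? yes. Count so far: 1
Gen 2: crossing 3x2. Involves strand 3? yes. Count so far: 2
Gen 3: crossing 2x3. Involves strand 3? yes. Count so far: 3
Gen 4: crossing 2x4. Involves strand 3? no. Count so far: 3
Gen 5: crossing 3x4. Involves strand 3? yes. Count so far: 4
Gen 6: crossing 4x3. Involves strand 3? yes. Count so far: 5
Gen 7: crossing 3x4. Involves strand 3? yes. Count so far: 6
Gen 8: crossing 1x4. Involves strand 3? no. Count so far: 6
Gen 9: crossing 3x2. Involves strand 3? yes. Count so far: 7
Gen 10: crossing 1x2. Involves strand 3? no. Count so far: 7

Answer: 7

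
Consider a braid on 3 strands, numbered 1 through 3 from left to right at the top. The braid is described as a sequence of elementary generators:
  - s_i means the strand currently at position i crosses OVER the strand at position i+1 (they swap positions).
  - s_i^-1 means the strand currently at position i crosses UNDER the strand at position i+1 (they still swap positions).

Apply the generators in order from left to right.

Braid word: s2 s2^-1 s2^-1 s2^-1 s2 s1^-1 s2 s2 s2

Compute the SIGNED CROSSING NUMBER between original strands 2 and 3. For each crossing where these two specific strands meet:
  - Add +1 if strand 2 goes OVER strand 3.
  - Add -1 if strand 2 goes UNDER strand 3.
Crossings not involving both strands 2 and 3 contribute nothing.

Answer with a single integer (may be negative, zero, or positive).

Answer: 3

Derivation:
Gen 1: 2 over 3. Both 2&3? yes. Contrib: +1. Sum: 1
Gen 2: 3 under 2. Both 2&3? yes. Contrib: +1. Sum: 2
Gen 3: 2 under 3. Both 2&3? yes. Contrib: -1. Sum: 1
Gen 4: 3 under 2. Both 2&3? yes. Contrib: +1. Sum: 2
Gen 5: 2 over 3. Both 2&3? yes. Contrib: +1. Sum: 3
Gen 6: crossing 1x3. Both 2&3? no. Sum: 3
Gen 7: crossing 1x2. Both 2&3? no. Sum: 3
Gen 8: crossing 2x1. Both 2&3? no. Sum: 3
Gen 9: crossing 1x2. Both 2&3? no. Sum: 3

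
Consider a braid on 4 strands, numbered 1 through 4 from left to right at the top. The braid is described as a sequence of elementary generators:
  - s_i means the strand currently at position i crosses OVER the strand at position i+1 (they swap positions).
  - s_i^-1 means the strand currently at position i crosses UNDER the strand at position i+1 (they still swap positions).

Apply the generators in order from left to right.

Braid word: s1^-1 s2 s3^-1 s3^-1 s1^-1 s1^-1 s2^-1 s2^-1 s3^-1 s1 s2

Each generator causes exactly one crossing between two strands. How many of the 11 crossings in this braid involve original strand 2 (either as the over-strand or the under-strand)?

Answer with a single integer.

Answer: 5

Derivation:
Gen 1: crossing 1x2. Involves strand 2? yes. Count so far: 1
Gen 2: crossing 1x3. Involves strand 2? no. Count so far: 1
Gen 3: crossing 1x4. Involves strand 2? no. Count so far: 1
Gen 4: crossing 4x1. Involves strand 2? no. Count so far: 1
Gen 5: crossing 2x3. Involves strand 2? yes. Count so far: 2
Gen 6: crossing 3x2. Involves strand 2? yes. Count so far: 3
Gen 7: crossing 3x1. Involves strand 2? no. Count so far: 3
Gen 8: crossing 1x3. Involves strand 2? no. Count so far: 3
Gen 9: crossing 1x4. Involves strand 2? no. Count so far: 3
Gen 10: crossing 2x3. Involves strand 2? yes. Count so far: 4
Gen 11: crossing 2x4. Involves strand 2? yes. Count so far: 5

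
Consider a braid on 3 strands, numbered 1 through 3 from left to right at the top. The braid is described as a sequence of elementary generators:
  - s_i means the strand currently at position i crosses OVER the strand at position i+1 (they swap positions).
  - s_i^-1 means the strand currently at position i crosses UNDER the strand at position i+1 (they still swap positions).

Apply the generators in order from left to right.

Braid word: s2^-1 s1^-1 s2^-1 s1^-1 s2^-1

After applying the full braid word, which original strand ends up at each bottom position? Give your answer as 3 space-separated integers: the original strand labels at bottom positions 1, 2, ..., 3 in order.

Answer: 2 1 3

Derivation:
Gen 1 (s2^-1): strand 2 crosses under strand 3. Perm now: [1 3 2]
Gen 2 (s1^-1): strand 1 crosses under strand 3. Perm now: [3 1 2]
Gen 3 (s2^-1): strand 1 crosses under strand 2. Perm now: [3 2 1]
Gen 4 (s1^-1): strand 3 crosses under strand 2. Perm now: [2 3 1]
Gen 5 (s2^-1): strand 3 crosses under strand 1. Perm now: [2 1 3]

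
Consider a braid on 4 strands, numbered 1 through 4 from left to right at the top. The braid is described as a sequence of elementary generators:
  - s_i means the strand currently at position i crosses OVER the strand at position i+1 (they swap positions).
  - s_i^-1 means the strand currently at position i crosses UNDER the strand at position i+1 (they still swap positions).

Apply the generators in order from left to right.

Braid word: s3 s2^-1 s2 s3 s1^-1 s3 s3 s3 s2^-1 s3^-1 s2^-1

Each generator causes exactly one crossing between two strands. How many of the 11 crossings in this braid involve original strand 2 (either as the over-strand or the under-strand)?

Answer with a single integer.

Gen 1: crossing 3x4. Involves strand 2? no. Count so far: 0
Gen 2: crossing 2x4. Involves strand 2? yes. Count so far: 1
Gen 3: crossing 4x2. Involves strand 2? yes. Count so far: 2
Gen 4: crossing 4x3. Involves strand 2? no. Count so far: 2
Gen 5: crossing 1x2. Involves strand 2? yes. Count so far: 3
Gen 6: crossing 3x4. Involves strand 2? no. Count so far: 3
Gen 7: crossing 4x3. Involves strand 2? no. Count so far: 3
Gen 8: crossing 3x4. Involves strand 2? no. Count so far: 3
Gen 9: crossing 1x4. Involves strand 2? no. Count so far: 3
Gen 10: crossing 1x3. Involves strand 2? no. Count so far: 3
Gen 11: crossing 4x3. Involves strand 2? no. Count so far: 3

Answer: 3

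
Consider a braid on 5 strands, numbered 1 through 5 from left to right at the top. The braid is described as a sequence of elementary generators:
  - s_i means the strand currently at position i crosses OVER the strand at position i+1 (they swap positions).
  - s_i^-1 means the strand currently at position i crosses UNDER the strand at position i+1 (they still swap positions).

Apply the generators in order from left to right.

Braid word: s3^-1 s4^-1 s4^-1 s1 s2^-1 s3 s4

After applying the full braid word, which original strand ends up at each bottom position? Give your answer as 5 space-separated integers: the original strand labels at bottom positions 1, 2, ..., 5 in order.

Answer: 2 4 3 5 1

Derivation:
Gen 1 (s3^-1): strand 3 crosses under strand 4. Perm now: [1 2 4 3 5]
Gen 2 (s4^-1): strand 3 crosses under strand 5. Perm now: [1 2 4 5 3]
Gen 3 (s4^-1): strand 5 crosses under strand 3. Perm now: [1 2 4 3 5]
Gen 4 (s1): strand 1 crosses over strand 2. Perm now: [2 1 4 3 5]
Gen 5 (s2^-1): strand 1 crosses under strand 4. Perm now: [2 4 1 3 5]
Gen 6 (s3): strand 1 crosses over strand 3. Perm now: [2 4 3 1 5]
Gen 7 (s4): strand 1 crosses over strand 5. Perm now: [2 4 3 5 1]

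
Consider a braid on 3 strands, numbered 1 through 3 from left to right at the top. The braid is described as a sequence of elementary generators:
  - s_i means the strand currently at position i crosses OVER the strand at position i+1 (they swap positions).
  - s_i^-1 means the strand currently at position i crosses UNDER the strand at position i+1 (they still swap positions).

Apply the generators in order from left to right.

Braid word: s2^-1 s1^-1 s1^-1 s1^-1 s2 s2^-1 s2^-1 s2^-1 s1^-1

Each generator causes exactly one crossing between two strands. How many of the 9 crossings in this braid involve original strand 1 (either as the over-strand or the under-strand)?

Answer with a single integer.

Answer: 8

Derivation:
Gen 1: crossing 2x3. Involves strand 1? no. Count so far: 0
Gen 2: crossing 1x3. Involves strand 1? yes. Count so far: 1
Gen 3: crossing 3x1. Involves strand 1? yes. Count so far: 2
Gen 4: crossing 1x3. Involves strand 1? yes. Count so far: 3
Gen 5: crossing 1x2. Involves strand 1? yes. Count so far: 4
Gen 6: crossing 2x1. Involves strand 1? yes. Count so far: 5
Gen 7: crossing 1x2. Involves strand 1? yes. Count so far: 6
Gen 8: crossing 2x1. Involves strand 1? yes. Count so far: 7
Gen 9: crossing 3x1. Involves strand 1? yes. Count so far: 8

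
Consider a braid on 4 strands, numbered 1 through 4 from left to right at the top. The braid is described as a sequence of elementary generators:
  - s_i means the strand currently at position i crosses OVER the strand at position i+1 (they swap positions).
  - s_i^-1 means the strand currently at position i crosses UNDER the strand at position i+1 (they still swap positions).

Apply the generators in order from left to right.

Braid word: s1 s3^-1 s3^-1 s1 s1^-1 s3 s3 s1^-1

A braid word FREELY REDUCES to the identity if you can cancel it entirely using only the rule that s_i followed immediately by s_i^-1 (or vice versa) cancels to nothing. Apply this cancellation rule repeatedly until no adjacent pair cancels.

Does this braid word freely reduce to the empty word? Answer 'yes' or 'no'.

Answer: yes

Derivation:
Gen 1 (s1): push. Stack: [s1]
Gen 2 (s3^-1): push. Stack: [s1 s3^-1]
Gen 3 (s3^-1): push. Stack: [s1 s3^-1 s3^-1]
Gen 4 (s1): push. Stack: [s1 s3^-1 s3^-1 s1]
Gen 5 (s1^-1): cancels prior s1. Stack: [s1 s3^-1 s3^-1]
Gen 6 (s3): cancels prior s3^-1. Stack: [s1 s3^-1]
Gen 7 (s3): cancels prior s3^-1. Stack: [s1]
Gen 8 (s1^-1): cancels prior s1. Stack: []
Reduced word: (empty)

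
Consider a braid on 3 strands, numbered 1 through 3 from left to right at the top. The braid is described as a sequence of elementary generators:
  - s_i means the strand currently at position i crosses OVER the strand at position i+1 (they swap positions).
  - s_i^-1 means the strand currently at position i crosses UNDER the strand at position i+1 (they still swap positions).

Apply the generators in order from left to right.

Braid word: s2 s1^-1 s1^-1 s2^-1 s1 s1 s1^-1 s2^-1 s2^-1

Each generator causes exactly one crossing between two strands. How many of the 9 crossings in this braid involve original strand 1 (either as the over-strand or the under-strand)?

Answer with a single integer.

Answer: 7

Derivation:
Gen 1: crossing 2x3. Involves strand 1? no. Count so far: 0
Gen 2: crossing 1x3. Involves strand 1? yes. Count so far: 1
Gen 3: crossing 3x1. Involves strand 1? yes. Count so far: 2
Gen 4: crossing 3x2. Involves strand 1? no. Count so far: 2
Gen 5: crossing 1x2. Involves strand 1? yes. Count so far: 3
Gen 6: crossing 2x1. Involves strand 1? yes. Count so far: 4
Gen 7: crossing 1x2. Involves strand 1? yes. Count so far: 5
Gen 8: crossing 1x3. Involves strand 1? yes. Count so far: 6
Gen 9: crossing 3x1. Involves strand 1? yes. Count so far: 7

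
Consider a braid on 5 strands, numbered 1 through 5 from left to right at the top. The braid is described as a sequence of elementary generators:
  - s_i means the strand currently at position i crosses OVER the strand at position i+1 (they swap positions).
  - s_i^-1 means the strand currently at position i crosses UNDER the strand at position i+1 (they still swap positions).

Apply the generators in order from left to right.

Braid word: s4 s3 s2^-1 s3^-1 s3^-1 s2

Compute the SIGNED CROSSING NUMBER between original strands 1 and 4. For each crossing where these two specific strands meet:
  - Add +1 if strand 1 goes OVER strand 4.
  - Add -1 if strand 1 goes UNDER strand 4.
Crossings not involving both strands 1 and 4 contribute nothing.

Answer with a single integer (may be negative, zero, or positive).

Answer: 0

Derivation:
Gen 1: crossing 4x5. Both 1&4? no. Sum: 0
Gen 2: crossing 3x5. Both 1&4? no. Sum: 0
Gen 3: crossing 2x5. Both 1&4? no. Sum: 0
Gen 4: crossing 2x3. Both 1&4? no. Sum: 0
Gen 5: crossing 3x2. Both 1&4? no. Sum: 0
Gen 6: crossing 5x2. Both 1&4? no. Sum: 0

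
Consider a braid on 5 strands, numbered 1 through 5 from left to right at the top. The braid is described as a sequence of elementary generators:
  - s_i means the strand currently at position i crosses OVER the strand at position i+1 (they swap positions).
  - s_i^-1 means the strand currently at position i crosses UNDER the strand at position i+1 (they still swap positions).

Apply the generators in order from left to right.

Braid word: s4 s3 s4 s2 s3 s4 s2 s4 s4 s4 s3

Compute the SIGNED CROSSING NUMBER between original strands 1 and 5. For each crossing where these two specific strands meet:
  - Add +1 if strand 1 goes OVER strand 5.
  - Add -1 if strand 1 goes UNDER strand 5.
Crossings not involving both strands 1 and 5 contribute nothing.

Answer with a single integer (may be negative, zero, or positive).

Answer: 0

Derivation:
Gen 1: crossing 4x5. Both 1&5? no. Sum: 0
Gen 2: crossing 3x5. Both 1&5? no. Sum: 0
Gen 3: crossing 3x4. Both 1&5? no. Sum: 0
Gen 4: crossing 2x5. Both 1&5? no. Sum: 0
Gen 5: crossing 2x4. Both 1&5? no. Sum: 0
Gen 6: crossing 2x3. Both 1&5? no. Sum: 0
Gen 7: crossing 5x4. Both 1&5? no. Sum: 0
Gen 8: crossing 3x2. Both 1&5? no. Sum: 0
Gen 9: crossing 2x3. Both 1&5? no. Sum: 0
Gen 10: crossing 3x2. Both 1&5? no. Sum: 0
Gen 11: crossing 5x2. Both 1&5? no. Sum: 0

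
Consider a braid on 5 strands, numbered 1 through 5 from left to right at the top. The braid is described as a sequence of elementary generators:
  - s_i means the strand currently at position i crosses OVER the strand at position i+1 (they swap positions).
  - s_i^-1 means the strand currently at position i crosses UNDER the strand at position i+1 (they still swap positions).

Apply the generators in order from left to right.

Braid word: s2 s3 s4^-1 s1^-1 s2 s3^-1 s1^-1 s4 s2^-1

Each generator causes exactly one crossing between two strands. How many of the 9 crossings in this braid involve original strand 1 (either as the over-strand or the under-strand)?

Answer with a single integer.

Answer: 4

Derivation:
Gen 1: crossing 2x3. Involves strand 1? no. Count so far: 0
Gen 2: crossing 2x4. Involves strand 1? no. Count so far: 0
Gen 3: crossing 2x5. Involves strand 1? no. Count so far: 0
Gen 4: crossing 1x3. Involves strand 1? yes. Count so far: 1
Gen 5: crossing 1x4. Involves strand 1? yes. Count so far: 2
Gen 6: crossing 1x5. Involves strand 1? yes. Count so far: 3
Gen 7: crossing 3x4. Involves strand 1? no. Count so far: 3
Gen 8: crossing 1x2. Involves strand 1? yes. Count so far: 4
Gen 9: crossing 3x5. Involves strand 1? no. Count so far: 4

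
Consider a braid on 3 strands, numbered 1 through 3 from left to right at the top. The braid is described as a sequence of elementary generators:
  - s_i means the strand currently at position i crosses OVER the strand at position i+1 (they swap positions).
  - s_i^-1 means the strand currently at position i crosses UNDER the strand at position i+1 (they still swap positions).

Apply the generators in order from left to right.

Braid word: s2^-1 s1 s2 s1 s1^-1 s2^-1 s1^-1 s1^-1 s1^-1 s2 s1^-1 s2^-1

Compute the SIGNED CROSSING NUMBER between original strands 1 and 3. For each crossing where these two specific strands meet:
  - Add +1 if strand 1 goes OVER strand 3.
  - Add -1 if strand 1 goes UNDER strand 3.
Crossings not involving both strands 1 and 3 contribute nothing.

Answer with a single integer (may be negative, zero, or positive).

Answer: 1

Derivation:
Gen 1: crossing 2x3. Both 1&3? no. Sum: 0
Gen 2: 1 over 3. Both 1&3? yes. Contrib: +1. Sum: 1
Gen 3: crossing 1x2. Both 1&3? no. Sum: 1
Gen 4: crossing 3x2. Both 1&3? no. Sum: 1
Gen 5: crossing 2x3. Both 1&3? no. Sum: 1
Gen 6: crossing 2x1. Both 1&3? no. Sum: 1
Gen 7: 3 under 1. Both 1&3? yes. Contrib: +1. Sum: 2
Gen 8: 1 under 3. Both 1&3? yes. Contrib: -1. Sum: 1
Gen 9: 3 under 1. Both 1&3? yes. Contrib: +1. Sum: 2
Gen 10: crossing 3x2. Both 1&3? no. Sum: 2
Gen 11: crossing 1x2. Both 1&3? no. Sum: 2
Gen 12: 1 under 3. Both 1&3? yes. Contrib: -1. Sum: 1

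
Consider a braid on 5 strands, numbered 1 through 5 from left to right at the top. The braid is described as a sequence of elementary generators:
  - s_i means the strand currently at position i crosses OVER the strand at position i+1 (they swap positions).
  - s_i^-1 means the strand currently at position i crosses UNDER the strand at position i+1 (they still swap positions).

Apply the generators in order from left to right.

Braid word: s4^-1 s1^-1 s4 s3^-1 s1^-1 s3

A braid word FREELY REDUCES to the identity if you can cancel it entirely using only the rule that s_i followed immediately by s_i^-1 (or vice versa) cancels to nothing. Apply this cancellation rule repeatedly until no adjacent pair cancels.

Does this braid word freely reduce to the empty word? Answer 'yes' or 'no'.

Gen 1 (s4^-1): push. Stack: [s4^-1]
Gen 2 (s1^-1): push. Stack: [s4^-1 s1^-1]
Gen 3 (s4): push. Stack: [s4^-1 s1^-1 s4]
Gen 4 (s3^-1): push. Stack: [s4^-1 s1^-1 s4 s3^-1]
Gen 5 (s1^-1): push. Stack: [s4^-1 s1^-1 s4 s3^-1 s1^-1]
Gen 6 (s3): push. Stack: [s4^-1 s1^-1 s4 s3^-1 s1^-1 s3]
Reduced word: s4^-1 s1^-1 s4 s3^-1 s1^-1 s3

Answer: no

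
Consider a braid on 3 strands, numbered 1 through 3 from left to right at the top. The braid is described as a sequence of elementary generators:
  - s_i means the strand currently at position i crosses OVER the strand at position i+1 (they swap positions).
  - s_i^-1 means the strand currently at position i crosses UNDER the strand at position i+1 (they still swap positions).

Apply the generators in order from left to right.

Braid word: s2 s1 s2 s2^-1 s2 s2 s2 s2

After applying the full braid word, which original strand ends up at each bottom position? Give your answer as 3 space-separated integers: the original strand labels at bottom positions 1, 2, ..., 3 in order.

Gen 1 (s2): strand 2 crosses over strand 3. Perm now: [1 3 2]
Gen 2 (s1): strand 1 crosses over strand 3. Perm now: [3 1 2]
Gen 3 (s2): strand 1 crosses over strand 2. Perm now: [3 2 1]
Gen 4 (s2^-1): strand 2 crosses under strand 1. Perm now: [3 1 2]
Gen 5 (s2): strand 1 crosses over strand 2. Perm now: [3 2 1]
Gen 6 (s2): strand 2 crosses over strand 1. Perm now: [3 1 2]
Gen 7 (s2): strand 1 crosses over strand 2. Perm now: [3 2 1]
Gen 8 (s2): strand 2 crosses over strand 1. Perm now: [3 1 2]

Answer: 3 1 2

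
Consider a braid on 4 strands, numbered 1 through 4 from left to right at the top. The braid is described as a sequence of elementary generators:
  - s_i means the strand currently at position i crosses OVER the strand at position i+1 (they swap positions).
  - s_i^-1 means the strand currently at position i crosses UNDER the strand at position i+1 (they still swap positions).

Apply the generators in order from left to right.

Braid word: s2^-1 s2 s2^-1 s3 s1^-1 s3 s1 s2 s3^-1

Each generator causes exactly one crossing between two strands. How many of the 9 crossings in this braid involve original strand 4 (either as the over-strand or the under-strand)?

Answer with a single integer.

Gen 1: crossing 2x3. Involves strand 4? no. Count so far: 0
Gen 2: crossing 3x2. Involves strand 4? no. Count so far: 0
Gen 3: crossing 2x3. Involves strand 4? no. Count so far: 0
Gen 4: crossing 2x4. Involves strand 4? yes. Count so far: 1
Gen 5: crossing 1x3. Involves strand 4? no. Count so far: 1
Gen 6: crossing 4x2. Involves strand 4? yes. Count so far: 2
Gen 7: crossing 3x1. Involves strand 4? no. Count so far: 2
Gen 8: crossing 3x2. Involves strand 4? no. Count so far: 2
Gen 9: crossing 3x4. Involves strand 4? yes. Count so far: 3

Answer: 3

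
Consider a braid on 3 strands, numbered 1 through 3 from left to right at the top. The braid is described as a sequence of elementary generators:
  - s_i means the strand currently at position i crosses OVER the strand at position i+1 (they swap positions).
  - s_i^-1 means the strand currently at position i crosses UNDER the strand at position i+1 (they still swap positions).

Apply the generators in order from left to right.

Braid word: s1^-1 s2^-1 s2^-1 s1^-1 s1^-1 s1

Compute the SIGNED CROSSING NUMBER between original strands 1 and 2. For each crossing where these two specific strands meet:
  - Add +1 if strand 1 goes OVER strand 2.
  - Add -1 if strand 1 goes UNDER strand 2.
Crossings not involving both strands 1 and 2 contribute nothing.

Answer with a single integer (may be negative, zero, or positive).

Gen 1: 1 under 2. Both 1&2? yes. Contrib: -1. Sum: -1
Gen 2: crossing 1x3. Both 1&2? no. Sum: -1
Gen 3: crossing 3x1. Both 1&2? no. Sum: -1
Gen 4: 2 under 1. Both 1&2? yes. Contrib: +1. Sum: 0
Gen 5: 1 under 2. Both 1&2? yes. Contrib: -1. Sum: -1
Gen 6: 2 over 1. Both 1&2? yes. Contrib: -1. Sum: -2

Answer: -2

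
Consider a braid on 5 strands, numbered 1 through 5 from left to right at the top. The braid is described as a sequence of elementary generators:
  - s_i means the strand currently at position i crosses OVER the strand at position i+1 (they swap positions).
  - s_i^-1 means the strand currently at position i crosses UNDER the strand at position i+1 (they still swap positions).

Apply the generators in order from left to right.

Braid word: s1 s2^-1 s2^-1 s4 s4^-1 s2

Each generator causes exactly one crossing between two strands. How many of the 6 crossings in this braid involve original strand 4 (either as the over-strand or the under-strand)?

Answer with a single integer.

Answer: 2

Derivation:
Gen 1: crossing 1x2. Involves strand 4? no. Count so far: 0
Gen 2: crossing 1x3. Involves strand 4? no. Count so far: 0
Gen 3: crossing 3x1. Involves strand 4? no. Count so far: 0
Gen 4: crossing 4x5. Involves strand 4? yes. Count so far: 1
Gen 5: crossing 5x4. Involves strand 4? yes. Count so far: 2
Gen 6: crossing 1x3. Involves strand 4? no. Count so far: 2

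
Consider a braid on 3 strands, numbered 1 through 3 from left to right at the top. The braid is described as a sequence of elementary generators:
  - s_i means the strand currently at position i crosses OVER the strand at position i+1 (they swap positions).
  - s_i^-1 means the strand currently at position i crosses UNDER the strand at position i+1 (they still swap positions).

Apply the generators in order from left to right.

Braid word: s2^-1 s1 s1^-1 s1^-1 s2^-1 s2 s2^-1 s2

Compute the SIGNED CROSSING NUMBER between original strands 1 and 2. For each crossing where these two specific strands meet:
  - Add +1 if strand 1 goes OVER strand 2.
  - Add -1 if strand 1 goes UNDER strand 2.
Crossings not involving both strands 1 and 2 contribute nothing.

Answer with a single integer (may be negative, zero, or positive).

Answer: -4

Derivation:
Gen 1: crossing 2x3. Both 1&2? no. Sum: 0
Gen 2: crossing 1x3. Both 1&2? no. Sum: 0
Gen 3: crossing 3x1. Both 1&2? no. Sum: 0
Gen 4: crossing 1x3. Both 1&2? no. Sum: 0
Gen 5: 1 under 2. Both 1&2? yes. Contrib: -1. Sum: -1
Gen 6: 2 over 1. Both 1&2? yes. Contrib: -1. Sum: -2
Gen 7: 1 under 2. Both 1&2? yes. Contrib: -1. Sum: -3
Gen 8: 2 over 1. Both 1&2? yes. Contrib: -1. Sum: -4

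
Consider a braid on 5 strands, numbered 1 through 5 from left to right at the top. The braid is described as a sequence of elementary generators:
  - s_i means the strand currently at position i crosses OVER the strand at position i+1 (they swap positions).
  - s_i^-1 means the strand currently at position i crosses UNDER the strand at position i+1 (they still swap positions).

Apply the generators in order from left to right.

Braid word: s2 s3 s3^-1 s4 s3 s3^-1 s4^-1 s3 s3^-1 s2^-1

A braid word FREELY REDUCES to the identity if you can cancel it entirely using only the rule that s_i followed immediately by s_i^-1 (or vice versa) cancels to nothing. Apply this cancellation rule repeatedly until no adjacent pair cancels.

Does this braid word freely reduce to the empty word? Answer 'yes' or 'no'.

Gen 1 (s2): push. Stack: [s2]
Gen 2 (s3): push. Stack: [s2 s3]
Gen 3 (s3^-1): cancels prior s3. Stack: [s2]
Gen 4 (s4): push. Stack: [s2 s4]
Gen 5 (s3): push. Stack: [s2 s4 s3]
Gen 6 (s3^-1): cancels prior s3. Stack: [s2 s4]
Gen 7 (s4^-1): cancels prior s4. Stack: [s2]
Gen 8 (s3): push. Stack: [s2 s3]
Gen 9 (s3^-1): cancels prior s3. Stack: [s2]
Gen 10 (s2^-1): cancels prior s2. Stack: []
Reduced word: (empty)

Answer: yes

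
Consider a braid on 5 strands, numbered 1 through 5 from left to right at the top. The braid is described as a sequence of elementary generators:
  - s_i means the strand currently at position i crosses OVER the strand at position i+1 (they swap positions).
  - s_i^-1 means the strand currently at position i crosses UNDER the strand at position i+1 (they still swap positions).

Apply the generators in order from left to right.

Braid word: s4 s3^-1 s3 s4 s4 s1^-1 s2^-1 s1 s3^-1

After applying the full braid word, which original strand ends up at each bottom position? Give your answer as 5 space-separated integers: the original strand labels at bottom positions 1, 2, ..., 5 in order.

Answer: 3 2 5 1 4

Derivation:
Gen 1 (s4): strand 4 crosses over strand 5. Perm now: [1 2 3 5 4]
Gen 2 (s3^-1): strand 3 crosses under strand 5. Perm now: [1 2 5 3 4]
Gen 3 (s3): strand 5 crosses over strand 3. Perm now: [1 2 3 5 4]
Gen 4 (s4): strand 5 crosses over strand 4. Perm now: [1 2 3 4 5]
Gen 5 (s4): strand 4 crosses over strand 5. Perm now: [1 2 3 5 4]
Gen 6 (s1^-1): strand 1 crosses under strand 2. Perm now: [2 1 3 5 4]
Gen 7 (s2^-1): strand 1 crosses under strand 3. Perm now: [2 3 1 5 4]
Gen 8 (s1): strand 2 crosses over strand 3. Perm now: [3 2 1 5 4]
Gen 9 (s3^-1): strand 1 crosses under strand 5. Perm now: [3 2 5 1 4]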